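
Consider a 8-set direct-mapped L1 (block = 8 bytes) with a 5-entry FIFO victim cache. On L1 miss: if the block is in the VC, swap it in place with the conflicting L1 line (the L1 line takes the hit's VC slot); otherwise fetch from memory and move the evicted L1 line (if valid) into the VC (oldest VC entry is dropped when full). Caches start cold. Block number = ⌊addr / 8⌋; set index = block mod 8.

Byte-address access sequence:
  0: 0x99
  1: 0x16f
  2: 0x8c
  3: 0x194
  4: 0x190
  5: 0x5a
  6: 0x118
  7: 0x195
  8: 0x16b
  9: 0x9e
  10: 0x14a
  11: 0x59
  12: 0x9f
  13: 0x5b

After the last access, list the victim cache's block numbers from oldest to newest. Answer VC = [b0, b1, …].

#0 0x99→b19/s3 MISS; vc=[]
#1 0x16f→b45/s5 MISS; vc=[]
#2 0x8c→b17/s1 MISS; vc=[]
#3 0x194→b50/s2 MISS; vc=[]
#4 0x190→b50/s2 L1-HIT; vc=[]
#5 0x5a→b11/s3 MISS; vc=[19]
#6 0x118→b35/s3 MISS; vc=[19,11]
#7 0x195→b50/s2 L1-HIT; vc=[19,11]
#8 0x16b→b45/s5 L1-HIT; vc=[19,11]
#9 0x9e→b19/s3 VC-HIT; vc=[35,11]
#10 0x14a→b41/s1 MISS; vc=[35,11,17]
#11 0x59→b11/s3 VC-HIT; vc=[35,19,17]
#12 0x9f→b19/s3 VC-HIT; vc=[35,11,17]
#13 0x5b→b11/s3 VC-HIT; vc=[35,19,17]

VC = [35, 19, 17]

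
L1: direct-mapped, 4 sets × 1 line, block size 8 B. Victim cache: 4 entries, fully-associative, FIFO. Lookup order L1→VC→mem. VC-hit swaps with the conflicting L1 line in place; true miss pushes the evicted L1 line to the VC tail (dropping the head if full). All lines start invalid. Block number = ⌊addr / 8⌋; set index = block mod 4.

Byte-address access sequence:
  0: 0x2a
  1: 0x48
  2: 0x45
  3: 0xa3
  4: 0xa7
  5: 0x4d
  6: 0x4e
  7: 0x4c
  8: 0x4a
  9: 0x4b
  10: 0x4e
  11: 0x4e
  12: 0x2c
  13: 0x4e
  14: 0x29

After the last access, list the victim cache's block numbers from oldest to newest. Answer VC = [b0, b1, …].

VC = [9, 8]

0: 0x2a (blk 5, set 1) → MISS  vc=[]
1: 0x48 (blk 9, set 1) → MISS  vc=[5]
2: 0x45 (blk 8, set 0) → MISS  vc=[5]
3: 0xa3 (blk 20, set 0) → MISS  vc=[5, 8]
4: 0xa7 (blk 20, set 0) → L1-HIT  vc=[5, 8]
5: 0x4d (blk 9, set 1) → L1-HIT  vc=[5, 8]
6: 0x4e (blk 9, set 1) → L1-HIT  vc=[5, 8]
7: 0x4c (blk 9, set 1) → L1-HIT  vc=[5, 8]
8: 0x4a (blk 9, set 1) → L1-HIT  vc=[5, 8]
9: 0x4b (blk 9, set 1) → L1-HIT  vc=[5, 8]
10: 0x4e (blk 9, set 1) → L1-HIT  vc=[5, 8]
11: 0x4e (blk 9, set 1) → L1-HIT  vc=[5, 8]
12: 0x2c (blk 5, set 1) → VC-HIT  vc=[9, 8]
13: 0x4e (blk 9, set 1) → VC-HIT  vc=[5, 8]
14: 0x29 (blk 5, set 1) → VC-HIT  vc=[9, 8]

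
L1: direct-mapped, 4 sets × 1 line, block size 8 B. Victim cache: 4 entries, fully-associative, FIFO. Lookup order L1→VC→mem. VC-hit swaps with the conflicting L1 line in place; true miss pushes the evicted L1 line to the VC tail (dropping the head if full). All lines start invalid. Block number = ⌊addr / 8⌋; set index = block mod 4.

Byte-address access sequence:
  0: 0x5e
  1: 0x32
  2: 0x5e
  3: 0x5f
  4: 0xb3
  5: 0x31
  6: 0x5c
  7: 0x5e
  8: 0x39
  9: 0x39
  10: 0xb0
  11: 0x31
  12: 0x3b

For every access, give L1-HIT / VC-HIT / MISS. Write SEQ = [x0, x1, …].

  [0] addr=0x5e blk=11 s=3: MISS | VC []
  [1] addr=0x32 blk=6 s=2: MISS | VC []
  [2] addr=0x5e blk=11 s=3: L1-HIT | VC []
  [3] addr=0x5f blk=11 s=3: L1-HIT | VC []
  [4] addr=0xb3 blk=22 s=2: MISS | VC [6]
  [5] addr=0x31 blk=6 s=2: VC-HIT | VC [22]
  [6] addr=0x5c blk=11 s=3: L1-HIT | VC [22]
  [7] addr=0x5e blk=11 s=3: L1-HIT | VC [22]
  [8] addr=0x39 blk=7 s=3: MISS | VC [22, 11]
  [9] addr=0x39 blk=7 s=3: L1-HIT | VC [22, 11]
  [10] addr=0xb0 blk=22 s=2: VC-HIT | VC [6, 11]
  [11] addr=0x31 blk=6 s=2: VC-HIT | VC [22, 11]
  [12] addr=0x3b blk=7 s=3: L1-HIT | VC [22, 11]

SEQ = [MISS, MISS, L1-HIT, L1-HIT, MISS, VC-HIT, L1-HIT, L1-HIT, MISS, L1-HIT, VC-HIT, VC-HIT, L1-HIT]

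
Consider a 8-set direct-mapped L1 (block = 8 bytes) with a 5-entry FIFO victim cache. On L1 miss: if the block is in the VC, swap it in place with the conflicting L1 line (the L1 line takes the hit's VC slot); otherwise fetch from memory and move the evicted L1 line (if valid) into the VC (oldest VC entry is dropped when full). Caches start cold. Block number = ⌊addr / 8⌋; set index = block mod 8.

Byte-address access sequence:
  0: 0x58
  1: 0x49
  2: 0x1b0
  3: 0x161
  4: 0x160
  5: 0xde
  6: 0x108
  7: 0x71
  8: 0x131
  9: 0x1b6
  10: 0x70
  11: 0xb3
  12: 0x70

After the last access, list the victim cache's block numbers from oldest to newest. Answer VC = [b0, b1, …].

VC = [11, 9, 38, 54, 22]

  [0] addr=0x58 blk=11 s=3: MISS | VC []
  [1] addr=0x49 blk=9 s=1: MISS | VC []
  [2] addr=0x1b0 blk=54 s=6: MISS | VC []
  [3] addr=0x161 blk=44 s=4: MISS | VC []
  [4] addr=0x160 blk=44 s=4: L1-HIT | VC []
  [5] addr=0xde blk=27 s=3: MISS | VC [11]
  [6] addr=0x108 blk=33 s=1: MISS | VC [11, 9]
  [7] addr=0x71 blk=14 s=6: MISS | VC [11, 9, 54]
  [8] addr=0x131 blk=38 s=6: MISS | VC [11, 9, 54, 14]
  [9] addr=0x1b6 blk=54 s=6: VC-HIT | VC [11, 9, 38, 14]
  [10] addr=0x70 blk=14 s=6: VC-HIT | VC [11, 9, 38, 54]
  [11] addr=0xb3 blk=22 s=6: MISS | VC [11, 9, 38, 54, 14]
  [12] addr=0x70 blk=14 s=6: VC-HIT | VC [11, 9, 38, 54, 22]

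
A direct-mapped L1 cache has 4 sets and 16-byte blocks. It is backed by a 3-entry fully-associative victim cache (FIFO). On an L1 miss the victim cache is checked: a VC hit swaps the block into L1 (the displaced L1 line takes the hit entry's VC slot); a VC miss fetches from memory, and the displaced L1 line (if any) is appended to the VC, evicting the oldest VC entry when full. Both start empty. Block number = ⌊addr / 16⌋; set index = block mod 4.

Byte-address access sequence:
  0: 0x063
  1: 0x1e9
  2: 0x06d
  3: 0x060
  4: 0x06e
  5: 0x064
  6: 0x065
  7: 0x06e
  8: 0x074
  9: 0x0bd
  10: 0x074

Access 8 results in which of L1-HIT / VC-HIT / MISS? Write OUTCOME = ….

#0 0x63→b6/s2 MISS; vc=[]
#1 0x1e9→b30/s2 MISS; vc=[6]
#2 0x6d→b6/s2 VC-HIT; vc=[30]
#3 0x60→b6/s2 L1-HIT; vc=[30]
#4 0x6e→b6/s2 L1-HIT; vc=[30]
#5 0x64→b6/s2 L1-HIT; vc=[30]
#6 0x65→b6/s2 L1-HIT; vc=[30]
#7 0x6e→b6/s2 L1-HIT; vc=[30]
#8 0x74→b7/s3 MISS; vc=[30]
#9 0xbd→b11/s3 MISS; vc=[30,7]
#10 0x74→b7/s3 VC-HIT; vc=[30,11]

OUTCOME = MISS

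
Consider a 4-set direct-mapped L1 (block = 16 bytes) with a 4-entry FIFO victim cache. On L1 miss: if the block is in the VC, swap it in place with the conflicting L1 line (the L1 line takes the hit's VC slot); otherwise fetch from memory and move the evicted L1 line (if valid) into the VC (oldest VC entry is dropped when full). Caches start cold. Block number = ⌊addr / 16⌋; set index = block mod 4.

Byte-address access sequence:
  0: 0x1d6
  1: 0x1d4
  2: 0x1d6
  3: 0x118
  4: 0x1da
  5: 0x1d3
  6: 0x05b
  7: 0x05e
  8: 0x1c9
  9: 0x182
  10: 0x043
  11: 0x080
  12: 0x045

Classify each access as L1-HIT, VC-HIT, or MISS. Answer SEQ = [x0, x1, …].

SEQ = [MISS, L1-HIT, L1-HIT, MISS, VC-HIT, L1-HIT, MISS, L1-HIT, MISS, MISS, MISS, MISS, VC-HIT]

0: 0x1d6 (blk 29, set 1) → MISS  vc=[]
1: 0x1d4 (blk 29, set 1) → L1-HIT  vc=[]
2: 0x1d6 (blk 29, set 1) → L1-HIT  vc=[]
3: 0x118 (blk 17, set 1) → MISS  vc=[29]
4: 0x1da (blk 29, set 1) → VC-HIT  vc=[17]
5: 0x1d3 (blk 29, set 1) → L1-HIT  vc=[17]
6: 0x5b (blk 5, set 1) → MISS  vc=[17, 29]
7: 0x5e (blk 5, set 1) → L1-HIT  vc=[17, 29]
8: 0x1c9 (blk 28, set 0) → MISS  vc=[17, 29]
9: 0x182 (blk 24, set 0) → MISS  vc=[17, 29, 28]
10: 0x43 (blk 4, set 0) → MISS  vc=[17, 29, 28, 24]
11: 0x80 (blk 8, set 0) → MISS  vc=[29, 28, 24, 4]
12: 0x45 (blk 4, set 0) → VC-HIT  vc=[29, 28, 24, 8]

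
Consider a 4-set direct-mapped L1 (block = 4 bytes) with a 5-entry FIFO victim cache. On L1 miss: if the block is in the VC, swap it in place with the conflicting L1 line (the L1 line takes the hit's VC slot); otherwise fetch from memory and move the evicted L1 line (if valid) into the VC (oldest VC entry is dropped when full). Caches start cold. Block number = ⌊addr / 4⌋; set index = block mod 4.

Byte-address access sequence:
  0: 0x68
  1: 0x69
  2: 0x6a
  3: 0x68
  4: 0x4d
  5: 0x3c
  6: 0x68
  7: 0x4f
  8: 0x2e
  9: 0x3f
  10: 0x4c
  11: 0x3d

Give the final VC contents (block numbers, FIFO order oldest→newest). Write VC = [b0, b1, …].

  [0] addr=0x68 blk=26 s=2: MISS | VC []
  [1] addr=0x69 blk=26 s=2: L1-HIT | VC []
  [2] addr=0x6a blk=26 s=2: L1-HIT | VC []
  [3] addr=0x68 blk=26 s=2: L1-HIT | VC []
  [4] addr=0x4d blk=19 s=3: MISS | VC []
  [5] addr=0x3c blk=15 s=3: MISS | VC [19]
  [6] addr=0x68 blk=26 s=2: L1-HIT | VC [19]
  [7] addr=0x4f blk=19 s=3: VC-HIT | VC [15]
  [8] addr=0x2e blk=11 s=3: MISS | VC [15, 19]
  [9] addr=0x3f blk=15 s=3: VC-HIT | VC [11, 19]
  [10] addr=0x4c blk=19 s=3: VC-HIT | VC [11, 15]
  [11] addr=0x3d blk=15 s=3: VC-HIT | VC [11, 19]

VC = [11, 19]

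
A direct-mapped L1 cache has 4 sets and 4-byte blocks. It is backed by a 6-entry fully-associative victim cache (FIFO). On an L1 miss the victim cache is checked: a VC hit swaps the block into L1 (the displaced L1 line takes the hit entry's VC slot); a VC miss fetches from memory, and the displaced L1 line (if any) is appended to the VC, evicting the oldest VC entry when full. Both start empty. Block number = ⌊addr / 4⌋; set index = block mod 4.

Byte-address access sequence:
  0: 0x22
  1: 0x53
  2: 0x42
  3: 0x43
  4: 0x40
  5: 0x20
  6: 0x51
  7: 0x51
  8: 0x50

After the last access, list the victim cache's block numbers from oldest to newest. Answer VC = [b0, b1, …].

  [0] addr=0x22 blk=8 s=0: MISS | VC []
  [1] addr=0x53 blk=20 s=0: MISS | VC [8]
  [2] addr=0x42 blk=16 s=0: MISS | VC [8, 20]
  [3] addr=0x43 blk=16 s=0: L1-HIT | VC [8, 20]
  [4] addr=0x40 blk=16 s=0: L1-HIT | VC [8, 20]
  [5] addr=0x20 blk=8 s=0: VC-HIT | VC [16, 20]
  [6] addr=0x51 blk=20 s=0: VC-HIT | VC [16, 8]
  [7] addr=0x51 blk=20 s=0: L1-HIT | VC [16, 8]
  [8] addr=0x50 blk=20 s=0: L1-HIT | VC [16, 8]

VC = [16, 8]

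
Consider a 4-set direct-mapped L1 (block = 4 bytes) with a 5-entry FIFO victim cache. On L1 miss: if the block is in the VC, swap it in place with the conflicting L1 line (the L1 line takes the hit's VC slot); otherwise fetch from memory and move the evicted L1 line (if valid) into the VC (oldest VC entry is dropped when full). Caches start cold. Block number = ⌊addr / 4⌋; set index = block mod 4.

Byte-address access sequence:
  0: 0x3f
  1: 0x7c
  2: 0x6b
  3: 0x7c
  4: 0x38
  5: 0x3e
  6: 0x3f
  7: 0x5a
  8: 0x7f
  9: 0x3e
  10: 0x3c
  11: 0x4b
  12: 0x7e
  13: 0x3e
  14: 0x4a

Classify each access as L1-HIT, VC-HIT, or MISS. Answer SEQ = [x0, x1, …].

SEQ = [MISS, MISS, MISS, L1-HIT, MISS, VC-HIT, L1-HIT, MISS, VC-HIT, VC-HIT, L1-HIT, MISS, VC-HIT, VC-HIT, L1-HIT]

  [0] addr=0x3f blk=15 s=3: MISS | VC []
  [1] addr=0x7c blk=31 s=3: MISS | VC [15]
  [2] addr=0x6b blk=26 s=2: MISS | VC [15]
  [3] addr=0x7c blk=31 s=3: L1-HIT | VC [15]
  [4] addr=0x38 blk=14 s=2: MISS | VC [15, 26]
  [5] addr=0x3e blk=15 s=3: VC-HIT | VC [31, 26]
  [6] addr=0x3f blk=15 s=3: L1-HIT | VC [31, 26]
  [7] addr=0x5a blk=22 s=2: MISS | VC [31, 26, 14]
  [8] addr=0x7f blk=31 s=3: VC-HIT | VC [15, 26, 14]
  [9] addr=0x3e blk=15 s=3: VC-HIT | VC [31, 26, 14]
  [10] addr=0x3c blk=15 s=3: L1-HIT | VC [31, 26, 14]
  [11] addr=0x4b blk=18 s=2: MISS | VC [31, 26, 14, 22]
  [12] addr=0x7e blk=31 s=3: VC-HIT | VC [15, 26, 14, 22]
  [13] addr=0x3e blk=15 s=3: VC-HIT | VC [31, 26, 14, 22]
  [14] addr=0x4a blk=18 s=2: L1-HIT | VC [31, 26, 14, 22]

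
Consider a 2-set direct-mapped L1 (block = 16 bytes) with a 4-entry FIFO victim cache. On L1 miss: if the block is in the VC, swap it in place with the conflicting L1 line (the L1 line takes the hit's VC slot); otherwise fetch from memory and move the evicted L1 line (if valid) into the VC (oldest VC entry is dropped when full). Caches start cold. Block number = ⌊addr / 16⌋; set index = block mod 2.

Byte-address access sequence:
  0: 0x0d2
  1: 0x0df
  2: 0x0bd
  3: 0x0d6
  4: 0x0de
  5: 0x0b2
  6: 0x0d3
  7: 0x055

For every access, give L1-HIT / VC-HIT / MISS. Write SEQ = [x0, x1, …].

SEQ = [MISS, L1-HIT, MISS, VC-HIT, L1-HIT, VC-HIT, VC-HIT, MISS]

  [0] addr=0xd2 blk=13 s=1: MISS | VC []
  [1] addr=0xdf blk=13 s=1: L1-HIT | VC []
  [2] addr=0xbd blk=11 s=1: MISS | VC [13]
  [3] addr=0xd6 blk=13 s=1: VC-HIT | VC [11]
  [4] addr=0xde blk=13 s=1: L1-HIT | VC [11]
  [5] addr=0xb2 blk=11 s=1: VC-HIT | VC [13]
  [6] addr=0xd3 blk=13 s=1: VC-HIT | VC [11]
  [7] addr=0x55 blk=5 s=1: MISS | VC [11, 13]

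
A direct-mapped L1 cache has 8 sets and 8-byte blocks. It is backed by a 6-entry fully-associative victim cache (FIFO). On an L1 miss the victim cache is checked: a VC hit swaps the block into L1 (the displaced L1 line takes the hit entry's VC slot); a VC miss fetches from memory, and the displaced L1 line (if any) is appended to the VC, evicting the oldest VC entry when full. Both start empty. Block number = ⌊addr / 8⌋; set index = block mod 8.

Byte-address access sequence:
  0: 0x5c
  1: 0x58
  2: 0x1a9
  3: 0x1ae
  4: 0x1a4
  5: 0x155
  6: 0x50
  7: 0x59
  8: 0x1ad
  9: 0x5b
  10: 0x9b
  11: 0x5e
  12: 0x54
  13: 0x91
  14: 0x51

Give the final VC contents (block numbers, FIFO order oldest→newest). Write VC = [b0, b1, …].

#0 0x5c→b11/s3 MISS; vc=[]
#1 0x58→b11/s3 L1-HIT; vc=[]
#2 0x1a9→b53/s5 MISS; vc=[]
#3 0x1ae→b53/s5 L1-HIT; vc=[]
#4 0x1a4→b52/s4 MISS; vc=[]
#5 0x155→b42/s2 MISS; vc=[]
#6 0x50→b10/s2 MISS; vc=[42]
#7 0x59→b11/s3 L1-HIT; vc=[42]
#8 0x1ad→b53/s5 L1-HIT; vc=[42]
#9 0x5b→b11/s3 L1-HIT; vc=[42]
#10 0x9b→b19/s3 MISS; vc=[42,11]
#11 0x5e→b11/s3 VC-HIT; vc=[42,19]
#12 0x54→b10/s2 L1-HIT; vc=[42,19]
#13 0x91→b18/s2 MISS; vc=[42,19,10]
#14 0x51→b10/s2 VC-HIT; vc=[42,19,18]

VC = [42, 19, 18]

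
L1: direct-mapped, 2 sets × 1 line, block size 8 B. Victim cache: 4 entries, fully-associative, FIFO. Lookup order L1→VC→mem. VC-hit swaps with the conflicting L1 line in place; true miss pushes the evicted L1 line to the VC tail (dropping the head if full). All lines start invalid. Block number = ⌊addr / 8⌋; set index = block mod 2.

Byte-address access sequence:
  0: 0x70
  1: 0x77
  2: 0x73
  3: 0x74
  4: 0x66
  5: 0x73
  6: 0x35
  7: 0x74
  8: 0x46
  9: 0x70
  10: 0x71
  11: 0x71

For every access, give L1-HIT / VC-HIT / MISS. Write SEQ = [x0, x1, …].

#0 0x70→b14/s0 MISS; vc=[]
#1 0x77→b14/s0 L1-HIT; vc=[]
#2 0x73→b14/s0 L1-HIT; vc=[]
#3 0x74→b14/s0 L1-HIT; vc=[]
#4 0x66→b12/s0 MISS; vc=[14]
#5 0x73→b14/s0 VC-HIT; vc=[12]
#6 0x35→b6/s0 MISS; vc=[12,14]
#7 0x74→b14/s0 VC-HIT; vc=[12,6]
#8 0x46→b8/s0 MISS; vc=[12,6,14]
#9 0x70→b14/s0 VC-HIT; vc=[12,6,8]
#10 0x71→b14/s0 L1-HIT; vc=[12,6,8]
#11 0x71→b14/s0 L1-HIT; vc=[12,6,8]

SEQ = [MISS, L1-HIT, L1-HIT, L1-HIT, MISS, VC-HIT, MISS, VC-HIT, MISS, VC-HIT, L1-HIT, L1-HIT]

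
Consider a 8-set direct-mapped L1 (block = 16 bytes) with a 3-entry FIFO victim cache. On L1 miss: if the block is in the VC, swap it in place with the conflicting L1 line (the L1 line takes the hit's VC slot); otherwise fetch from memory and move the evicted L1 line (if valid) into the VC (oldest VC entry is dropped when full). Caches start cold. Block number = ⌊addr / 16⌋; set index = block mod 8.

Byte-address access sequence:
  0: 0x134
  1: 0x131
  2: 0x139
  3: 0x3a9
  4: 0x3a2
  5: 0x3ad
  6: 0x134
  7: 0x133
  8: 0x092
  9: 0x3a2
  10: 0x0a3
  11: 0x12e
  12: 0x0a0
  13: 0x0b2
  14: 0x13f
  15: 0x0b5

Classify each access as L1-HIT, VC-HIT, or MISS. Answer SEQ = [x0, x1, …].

0: 0x134 (blk 19, set 3) → MISS  vc=[]
1: 0x131 (blk 19, set 3) → L1-HIT  vc=[]
2: 0x139 (blk 19, set 3) → L1-HIT  vc=[]
3: 0x3a9 (blk 58, set 2) → MISS  vc=[]
4: 0x3a2 (blk 58, set 2) → L1-HIT  vc=[]
5: 0x3ad (blk 58, set 2) → L1-HIT  vc=[]
6: 0x134 (blk 19, set 3) → L1-HIT  vc=[]
7: 0x133 (blk 19, set 3) → L1-HIT  vc=[]
8: 0x92 (blk 9, set 1) → MISS  vc=[]
9: 0x3a2 (blk 58, set 2) → L1-HIT  vc=[]
10: 0xa3 (blk 10, set 2) → MISS  vc=[58]
11: 0x12e (blk 18, set 2) → MISS  vc=[58, 10]
12: 0xa0 (blk 10, set 2) → VC-HIT  vc=[58, 18]
13: 0xb2 (blk 11, set 3) → MISS  vc=[58, 18, 19]
14: 0x13f (blk 19, set 3) → VC-HIT  vc=[58, 18, 11]
15: 0xb5 (blk 11, set 3) → VC-HIT  vc=[58, 18, 19]

SEQ = [MISS, L1-HIT, L1-HIT, MISS, L1-HIT, L1-HIT, L1-HIT, L1-HIT, MISS, L1-HIT, MISS, MISS, VC-HIT, MISS, VC-HIT, VC-HIT]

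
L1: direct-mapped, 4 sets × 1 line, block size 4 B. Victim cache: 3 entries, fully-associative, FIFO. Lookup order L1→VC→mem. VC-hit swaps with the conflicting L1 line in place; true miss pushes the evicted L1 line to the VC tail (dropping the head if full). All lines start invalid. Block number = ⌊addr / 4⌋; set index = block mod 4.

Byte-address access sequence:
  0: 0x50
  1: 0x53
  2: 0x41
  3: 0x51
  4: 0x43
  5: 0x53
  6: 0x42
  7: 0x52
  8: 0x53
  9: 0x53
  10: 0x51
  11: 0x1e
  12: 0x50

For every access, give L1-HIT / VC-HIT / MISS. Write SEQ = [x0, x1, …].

0: 0x50 (blk 20, set 0) → MISS  vc=[]
1: 0x53 (blk 20, set 0) → L1-HIT  vc=[]
2: 0x41 (blk 16, set 0) → MISS  vc=[20]
3: 0x51 (blk 20, set 0) → VC-HIT  vc=[16]
4: 0x43 (blk 16, set 0) → VC-HIT  vc=[20]
5: 0x53 (blk 20, set 0) → VC-HIT  vc=[16]
6: 0x42 (blk 16, set 0) → VC-HIT  vc=[20]
7: 0x52 (blk 20, set 0) → VC-HIT  vc=[16]
8: 0x53 (blk 20, set 0) → L1-HIT  vc=[16]
9: 0x53 (blk 20, set 0) → L1-HIT  vc=[16]
10: 0x51 (blk 20, set 0) → L1-HIT  vc=[16]
11: 0x1e (blk 7, set 3) → MISS  vc=[16]
12: 0x50 (blk 20, set 0) → L1-HIT  vc=[16]

SEQ = [MISS, L1-HIT, MISS, VC-HIT, VC-HIT, VC-HIT, VC-HIT, VC-HIT, L1-HIT, L1-HIT, L1-HIT, MISS, L1-HIT]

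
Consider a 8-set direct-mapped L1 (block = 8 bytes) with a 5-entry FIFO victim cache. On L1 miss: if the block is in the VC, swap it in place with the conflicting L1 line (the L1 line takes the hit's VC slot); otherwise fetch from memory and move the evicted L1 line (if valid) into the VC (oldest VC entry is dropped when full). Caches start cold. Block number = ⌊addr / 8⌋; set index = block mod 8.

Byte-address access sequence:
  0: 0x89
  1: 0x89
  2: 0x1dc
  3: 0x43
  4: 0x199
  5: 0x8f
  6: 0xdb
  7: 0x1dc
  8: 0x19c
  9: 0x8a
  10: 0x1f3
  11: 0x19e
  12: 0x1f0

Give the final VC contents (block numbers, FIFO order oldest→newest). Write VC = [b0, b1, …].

VC = [27, 59]

  [0] addr=0x89 blk=17 s=1: MISS | VC []
  [1] addr=0x89 blk=17 s=1: L1-HIT | VC []
  [2] addr=0x1dc blk=59 s=3: MISS | VC []
  [3] addr=0x43 blk=8 s=0: MISS | VC []
  [4] addr=0x199 blk=51 s=3: MISS | VC [59]
  [5] addr=0x8f blk=17 s=1: L1-HIT | VC [59]
  [6] addr=0xdb blk=27 s=3: MISS | VC [59, 51]
  [7] addr=0x1dc blk=59 s=3: VC-HIT | VC [27, 51]
  [8] addr=0x19c blk=51 s=3: VC-HIT | VC [27, 59]
  [9] addr=0x8a blk=17 s=1: L1-HIT | VC [27, 59]
  [10] addr=0x1f3 blk=62 s=6: MISS | VC [27, 59]
  [11] addr=0x19e blk=51 s=3: L1-HIT | VC [27, 59]
  [12] addr=0x1f0 blk=62 s=6: L1-HIT | VC [27, 59]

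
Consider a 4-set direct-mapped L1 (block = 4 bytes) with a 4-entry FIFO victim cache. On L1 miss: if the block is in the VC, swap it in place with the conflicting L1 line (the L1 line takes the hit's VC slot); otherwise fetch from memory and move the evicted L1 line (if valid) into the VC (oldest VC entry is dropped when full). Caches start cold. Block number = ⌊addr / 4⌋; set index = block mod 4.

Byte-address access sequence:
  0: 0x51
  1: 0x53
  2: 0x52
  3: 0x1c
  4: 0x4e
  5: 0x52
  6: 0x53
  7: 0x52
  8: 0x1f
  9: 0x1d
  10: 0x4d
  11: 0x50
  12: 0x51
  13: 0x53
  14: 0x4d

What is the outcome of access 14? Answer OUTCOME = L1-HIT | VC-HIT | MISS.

OUTCOME = L1-HIT

#0 0x51→b20/s0 MISS; vc=[]
#1 0x53→b20/s0 L1-HIT; vc=[]
#2 0x52→b20/s0 L1-HIT; vc=[]
#3 0x1c→b7/s3 MISS; vc=[]
#4 0x4e→b19/s3 MISS; vc=[7]
#5 0x52→b20/s0 L1-HIT; vc=[7]
#6 0x53→b20/s0 L1-HIT; vc=[7]
#7 0x52→b20/s0 L1-HIT; vc=[7]
#8 0x1f→b7/s3 VC-HIT; vc=[19]
#9 0x1d→b7/s3 L1-HIT; vc=[19]
#10 0x4d→b19/s3 VC-HIT; vc=[7]
#11 0x50→b20/s0 L1-HIT; vc=[7]
#12 0x51→b20/s0 L1-HIT; vc=[7]
#13 0x53→b20/s0 L1-HIT; vc=[7]
#14 0x4d→b19/s3 L1-HIT; vc=[7]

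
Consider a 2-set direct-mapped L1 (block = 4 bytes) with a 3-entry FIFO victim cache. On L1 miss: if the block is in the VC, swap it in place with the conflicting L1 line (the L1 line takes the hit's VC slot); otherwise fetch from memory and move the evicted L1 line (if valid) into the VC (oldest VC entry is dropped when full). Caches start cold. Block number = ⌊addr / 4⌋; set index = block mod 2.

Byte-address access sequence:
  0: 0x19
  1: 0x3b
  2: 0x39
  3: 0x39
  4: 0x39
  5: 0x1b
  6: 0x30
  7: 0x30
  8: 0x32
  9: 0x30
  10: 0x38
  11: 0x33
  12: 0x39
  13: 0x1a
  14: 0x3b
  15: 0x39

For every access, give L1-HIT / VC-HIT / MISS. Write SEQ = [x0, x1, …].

SEQ = [MISS, MISS, L1-HIT, L1-HIT, L1-HIT, VC-HIT, MISS, L1-HIT, L1-HIT, L1-HIT, VC-HIT, VC-HIT, VC-HIT, VC-HIT, VC-HIT, L1-HIT]

0: 0x19 (blk 6, set 0) → MISS  vc=[]
1: 0x3b (blk 14, set 0) → MISS  vc=[6]
2: 0x39 (blk 14, set 0) → L1-HIT  vc=[6]
3: 0x39 (blk 14, set 0) → L1-HIT  vc=[6]
4: 0x39 (blk 14, set 0) → L1-HIT  vc=[6]
5: 0x1b (blk 6, set 0) → VC-HIT  vc=[14]
6: 0x30 (blk 12, set 0) → MISS  vc=[14, 6]
7: 0x30 (blk 12, set 0) → L1-HIT  vc=[14, 6]
8: 0x32 (blk 12, set 0) → L1-HIT  vc=[14, 6]
9: 0x30 (blk 12, set 0) → L1-HIT  vc=[14, 6]
10: 0x38 (blk 14, set 0) → VC-HIT  vc=[12, 6]
11: 0x33 (blk 12, set 0) → VC-HIT  vc=[14, 6]
12: 0x39 (blk 14, set 0) → VC-HIT  vc=[12, 6]
13: 0x1a (blk 6, set 0) → VC-HIT  vc=[12, 14]
14: 0x3b (blk 14, set 0) → VC-HIT  vc=[12, 6]
15: 0x39 (blk 14, set 0) → L1-HIT  vc=[12, 6]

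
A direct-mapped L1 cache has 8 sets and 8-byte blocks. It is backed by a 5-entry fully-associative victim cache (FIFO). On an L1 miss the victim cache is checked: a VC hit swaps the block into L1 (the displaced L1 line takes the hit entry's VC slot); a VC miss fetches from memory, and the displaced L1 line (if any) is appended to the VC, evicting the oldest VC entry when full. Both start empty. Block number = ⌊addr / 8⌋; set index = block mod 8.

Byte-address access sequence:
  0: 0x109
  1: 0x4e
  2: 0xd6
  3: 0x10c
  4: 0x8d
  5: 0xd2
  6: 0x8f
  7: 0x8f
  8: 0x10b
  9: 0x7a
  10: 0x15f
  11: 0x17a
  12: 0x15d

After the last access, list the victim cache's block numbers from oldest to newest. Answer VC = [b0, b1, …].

VC = [9, 17, 15]

  [0] addr=0x109 blk=33 s=1: MISS | VC []
  [1] addr=0x4e blk=9 s=1: MISS | VC [33]
  [2] addr=0xd6 blk=26 s=2: MISS | VC [33]
  [3] addr=0x10c blk=33 s=1: VC-HIT | VC [9]
  [4] addr=0x8d blk=17 s=1: MISS | VC [9, 33]
  [5] addr=0xd2 blk=26 s=2: L1-HIT | VC [9, 33]
  [6] addr=0x8f blk=17 s=1: L1-HIT | VC [9, 33]
  [7] addr=0x8f blk=17 s=1: L1-HIT | VC [9, 33]
  [8] addr=0x10b blk=33 s=1: VC-HIT | VC [9, 17]
  [9] addr=0x7a blk=15 s=7: MISS | VC [9, 17]
  [10] addr=0x15f blk=43 s=3: MISS | VC [9, 17]
  [11] addr=0x17a blk=47 s=7: MISS | VC [9, 17, 15]
  [12] addr=0x15d blk=43 s=3: L1-HIT | VC [9, 17, 15]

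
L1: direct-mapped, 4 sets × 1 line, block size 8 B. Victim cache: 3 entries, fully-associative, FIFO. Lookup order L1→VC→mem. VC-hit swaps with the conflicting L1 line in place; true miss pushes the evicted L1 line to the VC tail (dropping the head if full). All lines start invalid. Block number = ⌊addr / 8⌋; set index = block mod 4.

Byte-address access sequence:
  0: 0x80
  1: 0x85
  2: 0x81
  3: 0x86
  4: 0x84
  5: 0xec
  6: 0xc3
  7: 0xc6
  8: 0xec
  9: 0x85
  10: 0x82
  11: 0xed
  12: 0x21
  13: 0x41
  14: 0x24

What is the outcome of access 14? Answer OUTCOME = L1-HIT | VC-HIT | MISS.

0: 0x80 (blk 16, set 0) → MISS  vc=[]
1: 0x85 (blk 16, set 0) → L1-HIT  vc=[]
2: 0x81 (blk 16, set 0) → L1-HIT  vc=[]
3: 0x86 (blk 16, set 0) → L1-HIT  vc=[]
4: 0x84 (blk 16, set 0) → L1-HIT  vc=[]
5: 0xec (blk 29, set 1) → MISS  vc=[]
6: 0xc3 (blk 24, set 0) → MISS  vc=[16]
7: 0xc6 (blk 24, set 0) → L1-HIT  vc=[16]
8: 0xec (blk 29, set 1) → L1-HIT  vc=[16]
9: 0x85 (blk 16, set 0) → VC-HIT  vc=[24]
10: 0x82 (blk 16, set 0) → L1-HIT  vc=[24]
11: 0xed (blk 29, set 1) → L1-HIT  vc=[24]
12: 0x21 (blk 4, set 0) → MISS  vc=[24, 16]
13: 0x41 (blk 8, set 0) → MISS  vc=[24, 16, 4]
14: 0x24 (blk 4, set 0) → VC-HIT  vc=[24, 16, 8]

OUTCOME = VC-HIT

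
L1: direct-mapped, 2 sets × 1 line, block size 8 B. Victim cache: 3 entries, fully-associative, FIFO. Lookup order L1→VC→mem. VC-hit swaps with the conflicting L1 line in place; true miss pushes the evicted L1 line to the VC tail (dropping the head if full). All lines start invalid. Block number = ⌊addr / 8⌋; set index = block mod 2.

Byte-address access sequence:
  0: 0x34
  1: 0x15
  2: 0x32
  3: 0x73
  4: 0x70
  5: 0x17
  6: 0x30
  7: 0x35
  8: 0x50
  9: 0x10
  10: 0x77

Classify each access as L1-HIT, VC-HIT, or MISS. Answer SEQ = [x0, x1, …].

SEQ = [MISS, MISS, VC-HIT, MISS, L1-HIT, VC-HIT, VC-HIT, L1-HIT, MISS, VC-HIT, VC-HIT]

0: 0x34 (blk 6, set 0) → MISS  vc=[]
1: 0x15 (blk 2, set 0) → MISS  vc=[6]
2: 0x32 (blk 6, set 0) → VC-HIT  vc=[2]
3: 0x73 (blk 14, set 0) → MISS  vc=[2, 6]
4: 0x70 (blk 14, set 0) → L1-HIT  vc=[2, 6]
5: 0x17 (blk 2, set 0) → VC-HIT  vc=[14, 6]
6: 0x30 (blk 6, set 0) → VC-HIT  vc=[14, 2]
7: 0x35 (blk 6, set 0) → L1-HIT  vc=[14, 2]
8: 0x50 (blk 10, set 0) → MISS  vc=[14, 2, 6]
9: 0x10 (blk 2, set 0) → VC-HIT  vc=[14, 10, 6]
10: 0x77 (blk 14, set 0) → VC-HIT  vc=[2, 10, 6]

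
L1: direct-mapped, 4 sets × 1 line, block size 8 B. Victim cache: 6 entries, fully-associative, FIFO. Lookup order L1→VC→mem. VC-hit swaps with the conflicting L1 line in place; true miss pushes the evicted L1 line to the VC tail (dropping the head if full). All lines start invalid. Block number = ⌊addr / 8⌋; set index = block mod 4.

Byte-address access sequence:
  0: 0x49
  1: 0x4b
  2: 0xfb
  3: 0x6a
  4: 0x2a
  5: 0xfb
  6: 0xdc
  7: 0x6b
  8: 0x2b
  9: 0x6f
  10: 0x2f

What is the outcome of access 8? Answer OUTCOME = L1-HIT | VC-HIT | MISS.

  [0] addr=0x49 blk=9 s=1: MISS | VC []
  [1] addr=0x4b blk=9 s=1: L1-HIT | VC []
  [2] addr=0xfb blk=31 s=3: MISS | VC []
  [3] addr=0x6a blk=13 s=1: MISS | VC [9]
  [4] addr=0x2a blk=5 s=1: MISS | VC [9, 13]
  [5] addr=0xfb blk=31 s=3: L1-HIT | VC [9, 13]
  [6] addr=0xdc blk=27 s=3: MISS | VC [9, 13, 31]
  [7] addr=0x6b blk=13 s=1: VC-HIT | VC [9, 5, 31]
  [8] addr=0x2b blk=5 s=1: VC-HIT | VC [9, 13, 31]
  [9] addr=0x6f blk=13 s=1: VC-HIT | VC [9, 5, 31]
  [10] addr=0x2f blk=5 s=1: VC-HIT | VC [9, 13, 31]

OUTCOME = VC-HIT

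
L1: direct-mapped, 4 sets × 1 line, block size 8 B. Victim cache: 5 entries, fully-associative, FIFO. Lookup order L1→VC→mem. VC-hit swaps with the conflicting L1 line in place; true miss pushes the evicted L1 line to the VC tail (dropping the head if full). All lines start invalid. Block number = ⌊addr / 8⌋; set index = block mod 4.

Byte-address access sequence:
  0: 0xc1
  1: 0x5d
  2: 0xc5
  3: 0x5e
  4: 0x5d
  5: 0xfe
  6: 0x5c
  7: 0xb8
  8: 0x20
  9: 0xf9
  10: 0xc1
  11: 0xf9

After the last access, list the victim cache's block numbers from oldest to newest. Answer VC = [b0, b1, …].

VC = [23, 11, 4]

0: 0xc1 (blk 24, set 0) → MISS  vc=[]
1: 0x5d (blk 11, set 3) → MISS  vc=[]
2: 0xc5 (blk 24, set 0) → L1-HIT  vc=[]
3: 0x5e (blk 11, set 3) → L1-HIT  vc=[]
4: 0x5d (blk 11, set 3) → L1-HIT  vc=[]
5: 0xfe (blk 31, set 3) → MISS  vc=[11]
6: 0x5c (blk 11, set 3) → VC-HIT  vc=[31]
7: 0xb8 (blk 23, set 3) → MISS  vc=[31, 11]
8: 0x20 (blk 4, set 0) → MISS  vc=[31, 11, 24]
9: 0xf9 (blk 31, set 3) → VC-HIT  vc=[23, 11, 24]
10: 0xc1 (blk 24, set 0) → VC-HIT  vc=[23, 11, 4]
11: 0xf9 (blk 31, set 3) → L1-HIT  vc=[23, 11, 4]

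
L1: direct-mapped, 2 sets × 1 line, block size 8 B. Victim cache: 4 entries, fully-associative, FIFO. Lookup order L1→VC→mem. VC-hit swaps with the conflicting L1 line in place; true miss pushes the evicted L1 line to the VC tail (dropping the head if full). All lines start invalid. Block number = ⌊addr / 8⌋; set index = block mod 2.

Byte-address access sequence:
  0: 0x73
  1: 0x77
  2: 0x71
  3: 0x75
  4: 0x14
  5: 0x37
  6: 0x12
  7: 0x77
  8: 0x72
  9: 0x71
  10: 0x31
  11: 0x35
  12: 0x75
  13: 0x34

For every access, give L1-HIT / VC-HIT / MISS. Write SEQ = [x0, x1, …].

SEQ = [MISS, L1-HIT, L1-HIT, L1-HIT, MISS, MISS, VC-HIT, VC-HIT, L1-HIT, L1-HIT, VC-HIT, L1-HIT, VC-HIT, VC-HIT]

  [0] addr=0x73 blk=14 s=0: MISS | VC []
  [1] addr=0x77 blk=14 s=0: L1-HIT | VC []
  [2] addr=0x71 blk=14 s=0: L1-HIT | VC []
  [3] addr=0x75 blk=14 s=0: L1-HIT | VC []
  [4] addr=0x14 blk=2 s=0: MISS | VC [14]
  [5] addr=0x37 blk=6 s=0: MISS | VC [14, 2]
  [6] addr=0x12 blk=2 s=0: VC-HIT | VC [14, 6]
  [7] addr=0x77 blk=14 s=0: VC-HIT | VC [2, 6]
  [8] addr=0x72 blk=14 s=0: L1-HIT | VC [2, 6]
  [9] addr=0x71 blk=14 s=0: L1-HIT | VC [2, 6]
  [10] addr=0x31 blk=6 s=0: VC-HIT | VC [2, 14]
  [11] addr=0x35 blk=6 s=0: L1-HIT | VC [2, 14]
  [12] addr=0x75 blk=14 s=0: VC-HIT | VC [2, 6]
  [13] addr=0x34 blk=6 s=0: VC-HIT | VC [2, 14]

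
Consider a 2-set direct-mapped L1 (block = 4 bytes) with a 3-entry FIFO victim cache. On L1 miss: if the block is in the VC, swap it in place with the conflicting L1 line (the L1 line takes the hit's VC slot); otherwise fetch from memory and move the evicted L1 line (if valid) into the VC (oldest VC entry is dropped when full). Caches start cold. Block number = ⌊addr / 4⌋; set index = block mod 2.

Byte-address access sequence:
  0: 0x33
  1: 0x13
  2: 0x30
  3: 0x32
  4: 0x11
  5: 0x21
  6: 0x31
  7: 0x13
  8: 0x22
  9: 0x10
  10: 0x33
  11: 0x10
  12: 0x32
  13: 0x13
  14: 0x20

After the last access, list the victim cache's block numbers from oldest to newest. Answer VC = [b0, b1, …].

VC = [4, 12]

  [0] addr=0x33 blk=12 s=0: MISS | VC []
  [1] addr=0x13 blk=4 s=0: MISS | VC [12]
  [2] addr=0x30 blk=12 s=0: VC-HIT | VC [4]
  [3] addr=0x32 blk=12 s=0: L1-HIT | VC [4]
  [4] addr=0x11 blk=4 s=0: VC-HIT | VC [12]
  [5] addr=0x21 blk=8 s=0: MISS | VC [12, 4]
  [6] addr=0x31 blk=12 s=0: VC-HIT | VC [8, 4]
  [7] addr=0x13 blk=4 s=0: VC-HIT | VC [8, 12]
  [8] addr=0x22 blk=8 s=0: VC-HIT | VC [4, 12]
  [9] addr=0x10 blk=4 s=0: VC-HIT | VC [8, 12]
  [10] addr=0x33 blk=12 s=0: VC-HIT | VC [8, 4]
  [11] addr=0x10 blk=4 s=0: VC-HIT | VC [8, 12]
  [12] addr=0x32 blk=12 s=0: VC-HIT | VC [8, 4]
  [13] addr=0x13 blk=4 s=0: VC-HIT | VC [8, 12]
  [14] addr=0x20 blk=8 s=0: VC-HIT | VC [4, 12]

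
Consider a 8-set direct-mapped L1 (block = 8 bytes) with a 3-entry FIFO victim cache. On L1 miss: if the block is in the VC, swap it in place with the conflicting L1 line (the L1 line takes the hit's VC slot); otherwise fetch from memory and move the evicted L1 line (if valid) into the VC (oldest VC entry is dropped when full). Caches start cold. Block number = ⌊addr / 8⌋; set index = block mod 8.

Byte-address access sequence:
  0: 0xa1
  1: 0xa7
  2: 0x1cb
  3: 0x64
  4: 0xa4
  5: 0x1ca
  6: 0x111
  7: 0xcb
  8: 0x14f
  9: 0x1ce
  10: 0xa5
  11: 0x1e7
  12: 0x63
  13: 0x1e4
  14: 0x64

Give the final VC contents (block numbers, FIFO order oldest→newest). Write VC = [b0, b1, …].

VC = [25, 20, 60]

#0 0xa1→b20/s4 MISS; vc=[]
#1 0xa7→b20/s4 L1-HIT; vc=[]
#2 0x1cb→b57/s1 MISS; vc=[]
#3 0x64→b12/s4 MISS; vc=[20]
#4 0xa4→b20/s4 VC-HIT; vc=[12]
#5 0x1ca→b57/s1 L1-HIT; vc=[12]
#6 0x111→b34/s2 MISS; vc=[12]
#7 0xcb→b25/s1 MISS; vc=[12,57]
#8 0x14f→b41/s1 MISS; vc=[12,57,25]
#9 0x1ce→b57/s1 VC-HIT; vc=[12,41,25]
#10 0xa5→b20/s4 L1-HIT; vc=[12,41,25]
#11 0x1e7→b60/s4 MISS; vc=[41,25,20]
#12 0x63→b12/s4 MISS; vc=[25,20,60]
#13 0x1e4→b60/s4 VC-HIT; vc=[25,20,12]
#14 0x64→b12/s4 VC-HIT; vc=[25,20,60]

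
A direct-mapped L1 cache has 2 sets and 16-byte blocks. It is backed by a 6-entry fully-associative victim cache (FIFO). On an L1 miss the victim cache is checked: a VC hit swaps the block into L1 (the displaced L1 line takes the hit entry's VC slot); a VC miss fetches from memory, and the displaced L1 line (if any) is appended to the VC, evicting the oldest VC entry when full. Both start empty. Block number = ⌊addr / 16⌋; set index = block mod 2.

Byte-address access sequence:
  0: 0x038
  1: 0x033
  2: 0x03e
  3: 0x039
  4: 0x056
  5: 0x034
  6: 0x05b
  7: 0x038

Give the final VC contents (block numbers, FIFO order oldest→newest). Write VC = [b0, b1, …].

#0 0x38→b3/s1 MISS; vc=[]
#1 0x33→b3/s1 L1-HIT; vc=[]
#2 0x3e→b3/s1 L1-HIT; vc=[]
#3 0x39→b3/s1 L1-HIT; vc=[]
#4 0x56→b5/s1 MISS; vc=[3]
#5 0x34→b3/s1 VC-HIT; vc=[5]
#6 0x5b→b5/s1 VC-HIT; vc=[3]
#7 0x38→b3/s1 VC-HIT; vc=[5]

VC = [5]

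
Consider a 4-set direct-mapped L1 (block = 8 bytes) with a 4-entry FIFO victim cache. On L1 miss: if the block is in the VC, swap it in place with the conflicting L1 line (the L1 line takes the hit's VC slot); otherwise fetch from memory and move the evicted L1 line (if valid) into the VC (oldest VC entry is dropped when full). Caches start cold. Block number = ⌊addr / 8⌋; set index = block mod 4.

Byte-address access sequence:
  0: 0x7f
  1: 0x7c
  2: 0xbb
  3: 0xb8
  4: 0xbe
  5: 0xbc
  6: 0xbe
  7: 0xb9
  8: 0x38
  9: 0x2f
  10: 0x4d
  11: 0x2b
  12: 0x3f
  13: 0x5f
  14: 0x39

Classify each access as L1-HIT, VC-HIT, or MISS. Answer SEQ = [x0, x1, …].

SEQ = [MISS, L1-HIT, MISS, L1-HIT, L1-HIT, L1-HIT, L1-HIT, L1-HIT, MISS, MISS, MISS, VC-HIT, L1-HIT, MISS, VC-HIT]

  [0] addr=0x7f blk=15 s=3: MISS | VC []
  [1] addr=0x7c blk=15 s=3: L1-HIT | VC []
  [2] addr=0xbb blk=23 s=3: MISS | VC [15]
  [3] addr=0xb8 blk=23 s=3: L1-HIT | VC [15]
  [4] addr=0xbe blk=23 s=3: L1-HIT | VC [15]
  [5] addr=0xbc blk=23 s=3: L1-HIT | VC [15]
  [6] addr=0xbe blk=23 s=3: L1-HIT | VC [15]
  [7] addr=0xb9 blk=23 s=3: L1-HIT | VC [15]
  [8] addr=0x38 blk=7 s=3: MISS | VC [15, 23]
  [9] addr=0x2f blk=5 s=1: MISS | VC [15, 23]
  [10] addr=0x4d blk=9 s=1: MISS | VC [15, 23, 5]
  [11] addr=0x2b blk=5 s=1: VC-HIT | VC [15, 23, 9]
  [12] addr=0x3f blk=7 s=3: L1-HIT | VC [15, 23, 9]
  [13] addr=0x5f blk=11 s=3: MISS | VC [15, 23, 9, 7]
  [14] addr=0x39 blk=7 s=3: VC-HIT | VC [15, 23, 9, 11]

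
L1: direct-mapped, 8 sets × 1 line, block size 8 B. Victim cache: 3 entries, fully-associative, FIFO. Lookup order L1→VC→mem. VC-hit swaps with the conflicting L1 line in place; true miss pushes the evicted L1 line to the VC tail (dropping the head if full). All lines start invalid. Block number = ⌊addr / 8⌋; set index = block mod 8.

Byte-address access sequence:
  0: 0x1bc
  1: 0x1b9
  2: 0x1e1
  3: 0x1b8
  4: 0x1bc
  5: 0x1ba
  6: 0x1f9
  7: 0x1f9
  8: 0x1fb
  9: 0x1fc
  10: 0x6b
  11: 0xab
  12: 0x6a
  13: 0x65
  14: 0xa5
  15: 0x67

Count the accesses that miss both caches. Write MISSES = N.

MISSES = 7

#0 0x1bc→b55/s7 MISS; vc=[]
#1 0x1b9→b55/s7 L1-HIT; vc=[]
#2 0x1e1→b60/s4 MISS; vc=[]
#3 0x1b8→b55/s7 L1-HIT; vc=[]
#4 0x1bc→b55/s7 L1-HIT; vc=[]
#5 0x1ba→b55/s7 L1-HIT; vc=[]
#6 0x1f9→b63/s7 MISS; vc=[55]
#7 0x1f9→b63/s7 L1-HIT; vc=[55]
#8 0x1fb→b63/s7 L1-HIT; vc=[55]
#9 0x1fc→b63/s7 L1-HIT; vc=[55]
#10 0x6b→b13/s5 MISS; vc=[55]
#11 0xab→b21/s5 MISS; vc=[55,13]
#12 0x6a→b13/s5 VC-HIT; vc=[55,21]
#13 0x65→b12/s4 MISS; vc=[55,21,60]
#14 0xa5→b20/s4 MISS; vc=[21,60,12]
#15 0x67→b12/s4 VC-HIT; vc=[21,60,20]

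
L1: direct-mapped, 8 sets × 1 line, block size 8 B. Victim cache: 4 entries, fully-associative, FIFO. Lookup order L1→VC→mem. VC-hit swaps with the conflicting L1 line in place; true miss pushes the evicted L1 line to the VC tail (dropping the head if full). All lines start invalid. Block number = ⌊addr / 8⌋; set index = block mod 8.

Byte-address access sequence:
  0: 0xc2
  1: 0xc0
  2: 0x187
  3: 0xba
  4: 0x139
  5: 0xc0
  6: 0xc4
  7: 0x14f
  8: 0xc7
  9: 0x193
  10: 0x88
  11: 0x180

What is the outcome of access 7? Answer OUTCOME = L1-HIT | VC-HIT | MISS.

0: 0xc2 (blk 24, set 0) → MISS  vc=[]
1: 0xc0 (blk 24, set 0) → L1-HIT  vc=[]
2: 0x187 (blk 48, set 0) → MISS  vc=[24]
3: 0xba (blk 23, set 7) → MISS  vc=[24]
4: 0x139 (blk 39, set 7) → MISS  vc=[24, 23]
5: 0xc0 (blk 24, set 0) → VC-HIT  vc=[48, 23]
6: 0xc4 (blk 24, set 0) → L1-HIT  vc=[48, 23]
7: 0x14f (blk 41, set 1) → MISS  vc=[48, 23]
8: 0xc7 (blk 24, set 0) → L1-HIT  vc=[48, 23]
9: 0x193 (blk 50, set 2) → MISS  vc=[48, 23]
10: 0x88 (blk 17, set 1) → MISS  vc=[48, 23, 41]
11: 0x180 (blk 48, set 0) → VC-HIT  vc=[24, 23, 41]

OUTCOME = MISS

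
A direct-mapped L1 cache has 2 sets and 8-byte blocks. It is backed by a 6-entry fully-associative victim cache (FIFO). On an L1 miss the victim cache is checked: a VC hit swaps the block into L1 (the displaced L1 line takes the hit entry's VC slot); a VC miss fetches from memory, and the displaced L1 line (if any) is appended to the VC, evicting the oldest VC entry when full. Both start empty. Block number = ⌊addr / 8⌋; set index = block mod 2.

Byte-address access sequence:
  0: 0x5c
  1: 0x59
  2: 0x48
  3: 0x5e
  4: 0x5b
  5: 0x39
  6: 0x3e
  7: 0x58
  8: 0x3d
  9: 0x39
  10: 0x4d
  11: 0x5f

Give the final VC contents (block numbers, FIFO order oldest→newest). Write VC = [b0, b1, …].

VC = [7, 9]

#0 0x5c→b11/s1 MISS; vc=[]
#1 0x59→b11/s1 L1-HIT; vc=[]
#2 0x48→b9/s1 MISS; vc=[11]
#3 0x5e→b11/s1 VC-HIT; vc=[9]
#4 0x5b→b11/s1 L1-HIT; vc=[9]
#5 0x39→b7/s1 MISS; vc=[9,11]
#6 0x3e→b7/s1 L1-HIT; vc=[9,11]
#7 0x58→b11/s1 VC-HIT; vc=[9,7]
#8 0x3d→b7/s1 VC-HIT; vc=[9,11]
#9 0x39→b7/s1 L1-HIT; vc=[9,11]
#10 0x4d→b9/s1 VC-HIT; vc=[7,11]
#11 0x5f→b11/s1 VC-HIT; vc=[7,9]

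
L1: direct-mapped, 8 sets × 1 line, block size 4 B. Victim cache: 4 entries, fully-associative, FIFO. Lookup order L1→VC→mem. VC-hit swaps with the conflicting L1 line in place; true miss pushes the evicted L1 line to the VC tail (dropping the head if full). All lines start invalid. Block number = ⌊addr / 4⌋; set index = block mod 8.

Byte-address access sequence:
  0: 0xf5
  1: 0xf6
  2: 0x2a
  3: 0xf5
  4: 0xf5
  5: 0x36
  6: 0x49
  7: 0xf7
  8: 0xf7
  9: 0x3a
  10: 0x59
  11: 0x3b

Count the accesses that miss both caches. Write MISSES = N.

MISSES = 6

0: 0xf5 (blk 61, set 5) → MISS  vc=[]
1: 0xf6 (blk 61, set 5) → L1-HIT  vc=[]
2: 0x2a (blk 10, set 2) → MISS  vc=[]
3: 0xf5 (blk 61, set 5) → L1-HIT  vc=[]
4: 0xf5 (blk 61, set 5) → L1-HIT  vc=[]
5: 0x36 (blk 13, set 5) → MISS  vc=[61]
6: 0x49 (blk 18, set 2) → MISS  vc=[61, 10]
7: 0xf7 (blk 61, set 5) → VC-HIT  vc=[13, 10]
8: 0xf7 (blk 61, set 5) → L1-HIT  vc=[13, 10]
9: 0x3a (blk 14, set 6) → MISS  vc=[13, 10]
10: 0x59 (blk 22, set 6) → MISS  vc=[13, 10, 14]
11: 0x3b (blk 14, set 6) → VC-HIT  vc=[13, 10, 22]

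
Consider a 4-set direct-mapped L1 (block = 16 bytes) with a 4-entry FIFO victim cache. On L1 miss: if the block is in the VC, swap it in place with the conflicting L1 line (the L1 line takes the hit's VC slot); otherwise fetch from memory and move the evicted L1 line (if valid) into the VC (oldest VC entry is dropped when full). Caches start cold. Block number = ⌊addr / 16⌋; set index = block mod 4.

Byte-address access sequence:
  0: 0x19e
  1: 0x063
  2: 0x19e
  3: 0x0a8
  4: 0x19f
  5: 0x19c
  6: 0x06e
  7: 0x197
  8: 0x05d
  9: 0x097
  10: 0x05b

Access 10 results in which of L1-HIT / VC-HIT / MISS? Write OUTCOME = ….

OUTCOME = VC-HIT

#0 0x19e→b25/s1 MISS; vc=[]
#1 0x63→b6/s2 MISS; vc=[]
#2 0x19e→b25/s1 L1-HIT; vc=[]
#3 0xa8→b10/s2 MISS; vc=[6]
#4 0x19f→b25/s1 L1-HIT; vc=[6]
#5 0x19c→b25/s1 L1-HIT; vc=[6]
#6 0x6e→b6/s2 VC-HIT; vc=[10]
#7 0x197→b25/s1 L1-HIT; vc=[10]
#8 0x5d→b5/s1 MISS; vc=[10,25]
#9 0x97→b9/s1 MISS; vc=[10,25,5]
#10 0x5b→b5/s1 VC-HIT; vc=[10,25,9]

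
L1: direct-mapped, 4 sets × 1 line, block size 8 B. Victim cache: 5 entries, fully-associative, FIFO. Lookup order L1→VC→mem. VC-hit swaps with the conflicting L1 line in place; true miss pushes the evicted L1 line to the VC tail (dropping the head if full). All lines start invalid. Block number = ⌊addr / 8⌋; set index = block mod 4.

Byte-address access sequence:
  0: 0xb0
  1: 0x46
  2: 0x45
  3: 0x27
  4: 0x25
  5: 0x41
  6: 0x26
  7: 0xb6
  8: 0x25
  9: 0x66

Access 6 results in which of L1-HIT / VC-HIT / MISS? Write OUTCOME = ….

#0 0xb0→b22/s2 MISS; vc=[]
#1 0x46→b8/s0 MISS; vc=[]
#2 0x45→b8/s0 L1-HIT; vc=[]
#3 0x27→b4/s0 MISS; vc=[8]
#4 0x25→b4/s0 L1-HIT; vc=[8]
#5 0x41→b8/s0 VC-HIT; vc=[4]
#6 0x26→b4/s0 VC-HIT; vc=[8]
#7 0xb6→b22/s2 L1-HIT; vc=[8]
#8 0x25→b4/s0 L1-HIT; vc=[8]
#9 0x66→b12/s0 MISS; vc=[8,4]

OUTCOME = VC-HIT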